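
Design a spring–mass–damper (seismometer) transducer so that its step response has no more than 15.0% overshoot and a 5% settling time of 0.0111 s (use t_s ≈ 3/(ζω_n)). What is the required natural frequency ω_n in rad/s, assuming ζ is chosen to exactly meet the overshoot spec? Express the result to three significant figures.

ζ = −ln(OS)/√(π² + (ln OS)²). With OS = 0.150, ln OS = −1.897 and ζ = 1.897/3.670 = 0.517.
Then ω_n = 3/(ζ t_s) = 3/(0.517 × 0.0111) = 523 rad/s.

ω_n ≈ 523 rad/s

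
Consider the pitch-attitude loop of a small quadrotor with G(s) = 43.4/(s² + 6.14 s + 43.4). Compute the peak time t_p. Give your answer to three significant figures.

ω_n = √43.4 = 6.59 rad/s; ζ = 6.14/(2·6.59) = 0.466.
ω_d = ω_n√(1−ζ²) = 5.83 rad/s. Then t_p = π/ω_d = 0.539 s.

t_p ≈ 0.539 s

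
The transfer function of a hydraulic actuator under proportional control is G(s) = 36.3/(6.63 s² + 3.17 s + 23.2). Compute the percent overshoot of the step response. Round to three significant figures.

%OS ≈ 66.7%

Dividing through by 6.63: denominator becomes s² + 0.4781 s + 3.499.
So ω_n = √3.499 = 1.87 rad/s and ζ = 0.4781/(2·1.87) = 0.128.
Overshoot: exp(−π·0.128/√(1−0.128²)) = 0.667, i.e. 66.7%.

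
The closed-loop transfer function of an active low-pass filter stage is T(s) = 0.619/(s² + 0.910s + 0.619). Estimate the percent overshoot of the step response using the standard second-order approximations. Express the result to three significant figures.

Comparing the denominator to s² + 2ζω_n s + ω_n²: ω_n = √0.619 = 0.787 rad/s, and 2ζω_n = 0.910 so ζ = 0.910/(2·0.787) = 0.578.
%OS = 100 e^{−πζ/√(1−ζ²)} with ζ = 0.578 gives 10.8%.

%OS ≈ 10.8%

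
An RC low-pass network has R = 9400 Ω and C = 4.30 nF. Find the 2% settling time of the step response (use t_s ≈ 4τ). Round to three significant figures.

t_s ≈ 0.000162 s

τ = RC = 9400 × 4.30 nF = 0.0000404 s.
t_s ≈ 4τ = 0.000162 s.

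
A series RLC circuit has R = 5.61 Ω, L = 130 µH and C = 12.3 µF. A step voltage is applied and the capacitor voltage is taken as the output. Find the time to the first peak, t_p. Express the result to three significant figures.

For a series RLC circuit (capacitor voltage as output), ω_n = 1/√(LC) = 1/√(130 µH · 12.3 µF) = 25000 rad/s.
ζ = (R/2)·√(C/L) = (5.61/2)·√(12.3 µF/130 µH) = 0.863.
The damped frequency ω_d = ω_n√(1−ζ²) = 12600 rad/s. t_p = π/ω_d = 0.000248 s.

t_p ≈ 0.000248 s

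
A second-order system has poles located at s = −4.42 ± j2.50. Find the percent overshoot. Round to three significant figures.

%OS ≈ 0.387%

With σ = 4.42, ω_d = 2.50: ω_n = √(σ²+ω_d²) = 5.08 rad/s, ζ = σ/ω_n = 0.870.
%OS = 100·exp(−πζ/√(1−ζ²)) = 0.387%.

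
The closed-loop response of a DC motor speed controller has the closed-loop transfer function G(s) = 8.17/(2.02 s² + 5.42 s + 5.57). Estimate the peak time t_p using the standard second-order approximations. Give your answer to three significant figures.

t_p ≈ 3.21 s

Dividing through by 2.02: denominator becomes s² + 2.683 s + 2.757.
So ω_n = √2.757 = 1.66 rad/s and ζ = 2.683/(2·1.66) = 0.808.
ω_d = ω_n√(1−ζ²) = 0.979 rad/s. t_p = π/ω_d = 3.21 s.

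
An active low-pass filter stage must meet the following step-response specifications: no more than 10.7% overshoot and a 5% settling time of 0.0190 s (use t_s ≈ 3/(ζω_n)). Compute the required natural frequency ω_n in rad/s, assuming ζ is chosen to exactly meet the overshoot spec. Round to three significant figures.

ζ = −ln(OS)/√(π² + (ln OS)²). With OS = 0.107, ln OS = −2.235 and ζ = 2.235/3.855 = 0.580.
Then ω_n = 3/(ζ t_s) = 3/(0.580 × 0.0190) = 272 rad/s.

ω_n ≈ 272 rad/s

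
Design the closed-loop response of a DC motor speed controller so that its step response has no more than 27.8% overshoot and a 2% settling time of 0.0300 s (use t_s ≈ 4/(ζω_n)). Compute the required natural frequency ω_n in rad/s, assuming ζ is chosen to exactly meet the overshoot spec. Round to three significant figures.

ω_n ≈ 353 rad/s

Inverting the overshoot relation: ζ = |ln 0.278|/√(π² + ln²0.278) = 0.377.
Then ω_n = 4/(ζ t_s) = 4/(0.377 × 0.0300) = 353 rad/s.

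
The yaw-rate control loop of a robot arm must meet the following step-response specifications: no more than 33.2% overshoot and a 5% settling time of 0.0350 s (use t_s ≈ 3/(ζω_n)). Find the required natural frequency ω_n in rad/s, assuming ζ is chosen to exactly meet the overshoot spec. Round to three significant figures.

From %OS = 100·exp(−πζ/√(1−ζ²)), invert to get ζ = −ln(OS)/√(π² + ln²(OS)) with OS = 0.332.
−ln 0.332 = 1.103, so ζ = 1.103/√(π² + 1.216) = 0.331.
From t_s ≈ 3/(ζω_n): ω_n = 3/(ζ·t_s) = 3/(0.331·0.0350) = 259 rad/s.

ω_n ≈ 259 rad/s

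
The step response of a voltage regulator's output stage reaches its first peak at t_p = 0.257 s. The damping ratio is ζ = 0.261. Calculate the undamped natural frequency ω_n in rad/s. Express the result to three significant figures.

ω_n ≈ 12.7 rad/s

Peak time t_p = π/ω_d, so ω_d = π/t_p = π/0.257 = 12.2 rad/s.
ω_n = ω_d/√(1−ζ²) = 12.2/√0.932 = 12.7 rad/s.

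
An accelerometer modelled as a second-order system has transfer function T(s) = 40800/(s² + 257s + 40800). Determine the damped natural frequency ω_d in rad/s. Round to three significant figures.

ω_d ≈ 156 rad/s

Matching coefficients with s² + 2ζω_n s + ω_n² gives ω_n² = 40800 ⇒ ω_n = 202 rad/s, and ζ = 257/(2ω_n) = 0.636.
ω_d = ω_n√(1−ζ²) = 156 rad/s.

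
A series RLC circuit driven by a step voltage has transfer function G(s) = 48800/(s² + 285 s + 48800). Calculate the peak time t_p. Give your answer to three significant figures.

Comparing the denominator to s² + 2ζω_n s + ω_n²: ω_n = √48800 = 221 rad/s, and 2ζω_n = 285 so ζ = 285/(2·221) = 0.645.
ω_d = ω_n√(1−ζ²) = 169 rad/s. Then t_p = π/ω_d = 0.0186 s.

t_p ≈ 0.0186 s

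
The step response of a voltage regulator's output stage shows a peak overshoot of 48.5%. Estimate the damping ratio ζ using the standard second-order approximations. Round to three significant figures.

ζ ≈ 0.224

From %OS = 100·exp(−πζ/√(1−ζ²)), invert to get ζ = −ln(OS)/√(π² + ln²(OS)) with OS = 0.485.
−ln 0.485 = 0.7236, so ζ = 0.7236/√(π² + 0.5236) = 0.224.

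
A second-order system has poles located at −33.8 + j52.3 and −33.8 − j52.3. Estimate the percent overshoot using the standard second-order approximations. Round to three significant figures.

|pole| = ω_n = √(33.8² + 52.3²) = 62.3 rad/s; ζ = cos θ = σ/ω_n = 0.543.
Overshoot: exp(−π·0.543/√(1−0.543²)) = 0.131, i.e. 13.1%.

%OS ≈ 13.1%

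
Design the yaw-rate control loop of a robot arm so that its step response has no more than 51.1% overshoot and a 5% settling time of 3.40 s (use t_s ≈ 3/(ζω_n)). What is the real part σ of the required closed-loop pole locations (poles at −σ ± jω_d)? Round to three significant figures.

σ ≈ 0.882

The settling-time spec alone fixes σ = ζω_n = 3/t_s = 3/3.40 = 0.882.
(Overshoot then fixes ζ = 0.209 and hence ω_d = σ·√(1−ζ²)/ζ = 4.13 rad/s.)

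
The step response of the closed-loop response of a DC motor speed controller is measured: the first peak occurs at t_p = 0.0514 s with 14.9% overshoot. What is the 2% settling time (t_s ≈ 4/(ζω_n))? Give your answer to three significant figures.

t_s ≈ 0.108 s

The overshoot fixes ζ = −ln(OS)/√(π²+ln²(OS)) = 0.518.
t_p = π/ω_d ⇒ ω_d = 61.1 rad/s; then ω_n = ω_d/√(1−ζ²) = 71.5 rad/s.
t_s ≈ 4/(ζω_n) = 4/(0.518·71.5) = 0.108 s.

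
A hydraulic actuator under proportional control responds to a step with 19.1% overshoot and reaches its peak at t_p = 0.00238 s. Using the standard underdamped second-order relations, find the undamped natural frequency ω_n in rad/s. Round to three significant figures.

From the overshoot, ζ = −ln(OS)/√(π²+ln²(OS)) = 0.466.
t_p = π/ω_d ⇒ ω_d = 1320 rad/s; then ω_n = ω_d/√(1−ζ²) = 1490 rad/s.

ω_n ≈ 1490 rad/s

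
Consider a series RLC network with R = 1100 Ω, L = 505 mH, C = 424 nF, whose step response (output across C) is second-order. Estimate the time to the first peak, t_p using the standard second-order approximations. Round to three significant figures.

For a series RLC circuit (capacitor voltage as output), ω_n = 1/√(LC) = 1/√(505 mH · 424 nF) = 2160 rad/s.
ζ = (R/2)·√(C/L) = (1100/2)·√(424 nF/505 mH) = 0.504.
ω_d = 2160·√(1 − 0.504²) = 1870 rad/s. t_p = π/ω_d = 0.00168 s.

t_p ≈ 0.00168 s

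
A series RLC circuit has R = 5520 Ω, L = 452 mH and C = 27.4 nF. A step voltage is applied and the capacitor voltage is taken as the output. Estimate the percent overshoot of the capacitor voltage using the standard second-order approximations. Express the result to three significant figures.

For a series RLC circuit (capacitor voltage as output), ω_n = 1/√(LC) = 1/√(452 mH · 27.4 nF) = 8990 rad/s.
ζ = (R/2)·√(C/L) = (5520/2)·√(27.4 nF/452 mH) = 0.680.
Overshoot: exp(−π·0.680/√(1−0.680²)) = 0.0545, i.e. 5.45%.

%OS ≈ 5.45%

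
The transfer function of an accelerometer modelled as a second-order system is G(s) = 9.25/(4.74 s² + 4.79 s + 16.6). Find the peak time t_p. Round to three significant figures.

Dividing through by 4.74: denominator becomes s² + 1.011 s + 3.502.
So ω_n = √3.502 = 1.87 rad/s and ζ = 1.011/(2·1.87) = 0.270.
ω_d = ω_n√(1−ζ²) = 1.80 rad/s. t_p = π/ω_d = 1.74 s.

t_p ≈ 1.74 s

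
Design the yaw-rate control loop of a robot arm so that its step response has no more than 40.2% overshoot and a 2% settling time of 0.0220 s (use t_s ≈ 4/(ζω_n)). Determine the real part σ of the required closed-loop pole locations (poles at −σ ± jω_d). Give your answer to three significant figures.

The settling-time spec alone fixes σ = ζω_n = 4/t_s = 4/0.0220 = 182.
(Overshoot then fixes ζ = 0.279 and hence ω_d = σ·√(1−ζ²)/ζ = 627 rad/s.)

σ ≈ 182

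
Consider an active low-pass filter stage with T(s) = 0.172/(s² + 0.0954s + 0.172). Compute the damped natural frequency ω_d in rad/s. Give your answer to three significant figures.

ω_d ≈ 0.412 rad/s

ω_n = √0.172 = 0.415 rad/s; ζ = 0.0954/(2·0.415) = 0.115.
ω_d = 0.415·√(1 − 0.115²) = 0.412 rad/s.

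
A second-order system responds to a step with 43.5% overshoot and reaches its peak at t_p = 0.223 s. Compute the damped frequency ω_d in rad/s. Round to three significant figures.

t_p = π/ω_d, so ω_d = π/0.223 = 14.1 rad/s.

ω_d ≈ 14.1 rad/s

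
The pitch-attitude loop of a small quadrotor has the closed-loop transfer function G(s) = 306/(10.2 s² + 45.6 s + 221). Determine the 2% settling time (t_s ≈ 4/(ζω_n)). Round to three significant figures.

t_s ≈ 1.79 s

Dividing through by 10.2: denominator becomes s² + 4.471 s + 21.67.
So ω_n = √21.67 = 4.65 rad/s and ζ = 4.471/(2·4.65) = 0.480.
t_s ≈ 4/(ζω_n) = 1.79 s.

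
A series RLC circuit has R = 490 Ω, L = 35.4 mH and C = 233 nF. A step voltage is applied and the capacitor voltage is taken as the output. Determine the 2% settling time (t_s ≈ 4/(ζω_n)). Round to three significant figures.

For a series RLC circuit (capacitor voltage as output), ω_n = 1/√(LC) = 1/√(35.4 mH · 233 nF) = 11000 rad/s.
ζ = (R/2)·√(C/L) = (490/2)·√(233 nF/35.4 mH) = 0.629.
t_s ≈ 4/(ζω_n) = 0.000578 s.

t_s ≈ 0.000578 s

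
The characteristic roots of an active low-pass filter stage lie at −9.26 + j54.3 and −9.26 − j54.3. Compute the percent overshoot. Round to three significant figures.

%OS ≈ 58.5%

|pole| = ω_n = √(9.26² + 54.3²) = 55.1 rad/s; ζ = cos θ = σ/ω_n = 0.168.
%OS = 100·exp(−πζ/√(1−ζ²)) = 58.5%.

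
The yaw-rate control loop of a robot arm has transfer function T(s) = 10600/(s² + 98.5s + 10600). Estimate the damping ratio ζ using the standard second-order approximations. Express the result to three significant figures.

Matching coefficients with s² + 2ζω_n s + ω_n² gives ω_n² = 10600 ⇒ ω_n = 103 rad/s, and ζ = 98.5/(2ω_n) = 0.478.

ζ ≈ 0.478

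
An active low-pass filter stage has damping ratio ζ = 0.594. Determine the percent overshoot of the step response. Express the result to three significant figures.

For an underdamped second-order system, %OS = 100·exp(−πζ/√(1−ζ²)).
πζ/√(1−ζ²) = π·0.594/√(1−0.353) = 2.320, so %OS = 100·e^(−2.320) = 9.83%.

%OS ≈ 9.83%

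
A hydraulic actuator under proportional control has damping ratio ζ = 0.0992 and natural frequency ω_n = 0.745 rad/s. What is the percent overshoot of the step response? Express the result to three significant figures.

For an underdamped second-order system, %OS = 100·exp(−πζ/√(1−ζ²)).
πζ/√(1−ζ²) = π·0.0992/√(1−0.00984) = 0.3132, so %OS = 100·e^(−0.3132) = 73.1%.

%OS ≈ 73.1%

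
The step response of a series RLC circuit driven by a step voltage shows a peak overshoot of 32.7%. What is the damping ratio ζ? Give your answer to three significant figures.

ζ ≈ 0.335

ζ = −ln(OS)/√(π² + (ln OS)²). With OS = 0.327, ln OS = −1.118 and ζ = 1.118/3.335 = 0.335.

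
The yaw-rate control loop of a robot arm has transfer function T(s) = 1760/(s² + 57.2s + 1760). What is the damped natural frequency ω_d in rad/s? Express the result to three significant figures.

Matching coefficients with s² + 2ζω_n s + ω_n² gives ω_n² = 1760 ⇒ ω_n = 42.0 rad/s, and ζ = 57.2/(2ω_n) = 0.682.
ω_d = ω_n√(1−ζ²) = 30.7 rad/s.

ω_d ≈ 30.7 rad/s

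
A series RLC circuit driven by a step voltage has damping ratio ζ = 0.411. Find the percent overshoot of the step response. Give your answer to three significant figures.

%OS ≈ 24.3%

For an underdamped second-order system, %OS = 100·exp(−πζ/√(1−ζ²)).
πζ/√(1−ζ²) = π·0.411/√(1−0.169) = 1.416, so %OS = 100·e^(−1.416) = 24.3%.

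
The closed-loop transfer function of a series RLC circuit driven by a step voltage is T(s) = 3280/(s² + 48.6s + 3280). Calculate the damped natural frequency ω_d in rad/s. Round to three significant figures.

Comparing the denominator to s² + 2ζω_n s + ω_n²: ω_n = √3280 = 57.3 rad/s, and 2ζω_n = 48.6 so ζ = 48.6/(2·57.3) = 0.424.
ω_d = ω_n√(1−ζ²) = 51.9 rad/s.

ω_d ≈ 51.9 rad/s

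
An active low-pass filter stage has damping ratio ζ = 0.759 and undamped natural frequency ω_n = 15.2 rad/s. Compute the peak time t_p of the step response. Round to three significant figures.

t_p ≈ 0.317 s

The damped frequency is ω_d = ω_n√(1−ζ²) = 15.2·√(1−0.576) = 9.90 rad/s.
Peak time t_p = π/ω_d = π/9.90 = 0.317 s.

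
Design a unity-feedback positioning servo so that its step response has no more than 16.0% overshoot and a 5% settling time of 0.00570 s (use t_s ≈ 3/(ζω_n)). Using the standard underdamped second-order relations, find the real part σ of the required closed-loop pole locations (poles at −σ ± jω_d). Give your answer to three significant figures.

σ ≈ 526

The settling-time spec alone fixes σ = ζω_n = 3/t_s = 3/0.00570 = 526.
(Overshoot then fixes ζ = 0.504 and hence ω_d = σ·√(1−ζ²)/ζ = 902 rad/s.)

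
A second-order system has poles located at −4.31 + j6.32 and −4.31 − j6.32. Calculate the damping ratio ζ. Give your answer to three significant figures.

The poles are at −σ ± jω_d with σ = 4.31 and ω_d = 6.32, so ω_n = √(σ²+ω_d²) = 7.65 rad/s and ζ = σ/ω_n = 0.563.

ζ ≈ 0.563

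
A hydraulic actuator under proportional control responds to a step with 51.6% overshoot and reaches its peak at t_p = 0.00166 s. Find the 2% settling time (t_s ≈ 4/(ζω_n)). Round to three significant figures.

t_s ≈ 0.0100 s

ζ from %OS: ζ = |ln 0.516|/√(π²+ln²0.516) = 0.206.
From t_p = π/ω_d, ω_d = π/0.00166 = 1890 rad/s, so ω_n = ω_d/√(1−ζ²) = 1930 rad/s.
t_s ≈ 4/(ζω_n) = 4/(0.206·1930) = 0.0100 s.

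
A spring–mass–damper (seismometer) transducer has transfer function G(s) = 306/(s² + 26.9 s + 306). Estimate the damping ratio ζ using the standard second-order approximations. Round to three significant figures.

ζ ≈ 0.769

ω_n = √306 = 17.5 rad/s; ζ = 26.9/(2·17.5) = 0.769.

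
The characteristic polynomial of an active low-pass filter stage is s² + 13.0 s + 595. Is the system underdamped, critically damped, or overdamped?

a² − 4b = 13.0² − 4·595 < 0 (complex roots); the system is underdamped.

underdamped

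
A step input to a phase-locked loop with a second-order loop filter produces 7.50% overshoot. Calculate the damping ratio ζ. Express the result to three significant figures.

ζ ≈ 0.636

Inverting the overshoot relation: ζ = |ln 0.0750|/√(π² + ln²0.0750) = 0.636.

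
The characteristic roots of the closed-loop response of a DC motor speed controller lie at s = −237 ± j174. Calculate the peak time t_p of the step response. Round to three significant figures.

t_p ≈ 0.0181 s

t_p = π/ω_d with ω_d = 174 (the imaginary part), so t_p = 0.0181 s.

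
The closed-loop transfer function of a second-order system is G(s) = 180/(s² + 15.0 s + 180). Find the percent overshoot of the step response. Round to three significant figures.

%OS ≈ 12.0%

ω_n = √180 = 13.4 rad/s; ζ = 15.0/(2·13.4) = 0.559.
Overshoot: exp(−π·0.559/√(1−0.559²)) = 0.120, i.e. 12.0%.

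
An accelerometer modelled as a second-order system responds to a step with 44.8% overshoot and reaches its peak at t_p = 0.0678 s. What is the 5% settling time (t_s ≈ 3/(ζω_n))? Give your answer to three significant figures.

t_s ≈ 0.253 s

The overshoot fixes ζ = −ln(OS)/√(π²+ln²(OS)) = 0.248.
t_p = π/ω_d ⇒ ω_d = 46.3 rad/s; then ω_n = ω_d/√(1−ζ²) = 47.8 rad/s.
t_s ≈ 3/(ζω_n) = 3/(0.248·47.8) = 0.253 s.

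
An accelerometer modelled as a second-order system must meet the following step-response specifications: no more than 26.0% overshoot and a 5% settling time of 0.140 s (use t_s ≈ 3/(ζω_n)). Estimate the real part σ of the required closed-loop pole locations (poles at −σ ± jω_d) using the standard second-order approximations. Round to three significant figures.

σ ≈ 21.4

The settling-time spec alone fixes σ = ζω_n = 3/t_s = 3/0.140 = 21.4.
(Overshoot then fixes ζ = 0.394 and hence ω_d = σ·√(1−ζ²)/ζ = 50.0 rad/s.)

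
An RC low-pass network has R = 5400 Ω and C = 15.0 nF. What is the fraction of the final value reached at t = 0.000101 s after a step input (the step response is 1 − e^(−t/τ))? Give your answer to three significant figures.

y/y_∞ ≈ 0.713

τ = RC = 5400 × 15.0 nF = 0.0000810 s.
y(t)/y_∞ = 1 − e^(−t/τ) = 1 − e^(−0.000101/0.0000810) = 1 − e^(−1.25) = 0.713.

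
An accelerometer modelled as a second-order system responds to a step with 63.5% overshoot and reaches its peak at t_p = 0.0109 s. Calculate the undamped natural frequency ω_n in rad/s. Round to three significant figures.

ω_n ≈ 291 rad/s

The overshoot fixes ζ = −ln(OS)/√(π²+ln²(OS)) = 0.143.
From t_p = π/ω_d, ω_d = π/0.0109 = 288 rad/s, so ω_n = ω_d/√(1−ζ²) = 291 rad/s.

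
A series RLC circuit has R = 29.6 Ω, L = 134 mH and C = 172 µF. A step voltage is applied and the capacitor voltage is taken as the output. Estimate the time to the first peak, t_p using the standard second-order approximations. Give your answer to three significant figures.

For a series RLC circuit (capacitor voltage as output), ω_n = 1/√(LC) = 1/√(134 mH · 172 µF) = 208 rad/s.
ζ = (R/2)·√(C/L) = (29.6/2)·√(172 µF/134 mH) = 0.530.
ω_d = 208·√(1 − 0.530²) = 177 rad/s. t_p = π/ω_d = 0.0178 s.

t_p ≈ 0.0178 s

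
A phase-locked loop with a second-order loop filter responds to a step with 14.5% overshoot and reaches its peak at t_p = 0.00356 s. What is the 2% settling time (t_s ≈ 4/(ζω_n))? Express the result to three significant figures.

From the overshoot, ζ = −ln(OS)/√(π²+ln²(OS)) = 0.524.
t_p = π/ω_d ⇒ ω_d = 882 rad/s; then ω_n = ω_d/√(1−ζ²) = 1040 rad/s.
t_s ≈ 4/(ζω_n) = 4/(0.524·1040) = 0.00737 s.

t_s ≈ 0.00737 s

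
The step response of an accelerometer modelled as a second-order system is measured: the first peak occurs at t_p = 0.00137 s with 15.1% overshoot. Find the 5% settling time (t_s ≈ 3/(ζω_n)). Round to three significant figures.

t_s ≈ 0.00217 s

ζ from %OS: ζ = |ln 0.151|/√(π²+ln²0.151) = 0.516.
t_p = π/ω_d ⇒ ω_d = 2290 rad/s; then ω_n = ω_d/√(1−ζ²) = 2680 rad/s.
t_s ≈ 3/(ζω_n) = 3/(0.516·2680) = 0.00217 s.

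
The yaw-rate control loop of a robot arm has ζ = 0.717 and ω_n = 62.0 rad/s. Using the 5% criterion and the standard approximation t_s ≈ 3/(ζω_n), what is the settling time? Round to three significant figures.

t_s ≈ 0.0675 s

t_s ≈ 3/(ζω_n) = 3/(0.717 × 62.0) = 0.0675 s.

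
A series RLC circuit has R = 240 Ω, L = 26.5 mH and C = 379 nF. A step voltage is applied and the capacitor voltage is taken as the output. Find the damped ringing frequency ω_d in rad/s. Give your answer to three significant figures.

For a series RLC circuit (capacitor voltage as output), ω_n = 1/√(LC) = 1/√(26.5 mH · 379 nF) = 9980 rad/s.
ζ = (R/2)·√(C/L) = (240/2)·√(379 nF/26.5 mH) = 0.454.
ω_d = ω_n√(1−ζ²) = 8890 rad/s.

ω_d ≈ 8890 rad/s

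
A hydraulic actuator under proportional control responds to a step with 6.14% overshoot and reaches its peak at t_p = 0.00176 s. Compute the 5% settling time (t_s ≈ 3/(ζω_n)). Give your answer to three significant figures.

t_s ≈ 0.00189 s

From the overshoot, ζ = −ln(OS)/√(π²+ln²(OS)) = 0.664.
From t_p = π/ω_d, ω_d = π/0.00176 = 1780 rad/s, so ω_n = ω_d/√(1−ζ²) = 2390 rad/s.
t_s ≈ 3/(ζω_n) = 3/(0.664·2390) = 0.00189 s.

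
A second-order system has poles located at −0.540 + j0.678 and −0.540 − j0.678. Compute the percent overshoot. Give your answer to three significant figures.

The poles are at −σ ± jω_d with σ = 0.540 and ω_d = 0.678, so ω_n = √(σ²+ω_d²) = 0.867 rad/s and ζ = σ/ω_n = 0.623.
%OS = 100 e^{−πζ/√(1−ζ²)} with ζ = 0.623 gives 8.19%.

%OS ≈ 8.19%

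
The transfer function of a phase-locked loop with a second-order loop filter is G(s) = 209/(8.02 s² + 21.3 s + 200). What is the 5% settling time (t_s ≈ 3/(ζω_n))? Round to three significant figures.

Dividing through by 8.02: denominator becomes s² + 2.656 s + 24.94.
So ω_n = √24.94 = 4.99 rad/s and ζ = 2.656/(2·4.99) = 0.266.
t_s ≈ 3/(ζω_n) = 2.26 s.

t_s ≈ 2.26 s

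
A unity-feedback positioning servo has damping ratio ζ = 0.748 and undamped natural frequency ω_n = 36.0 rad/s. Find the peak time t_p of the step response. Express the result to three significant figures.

The damped frequency is ω_d = ω_n√(1−ζ²) = 36.0·√(1−0.560) = 23.9 rad/s.
Peak time t_p = π/ω_d = π/23.9 = 0.131 s.

t_p ≈ 0.131 s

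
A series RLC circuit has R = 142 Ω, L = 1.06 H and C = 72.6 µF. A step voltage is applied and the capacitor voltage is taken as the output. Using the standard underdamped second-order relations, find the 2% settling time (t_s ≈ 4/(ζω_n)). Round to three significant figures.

For a series RLC circuit (capacitor voltage as output), ω_n = 1/√(LC) = 1/√(1.06 H · 72.6 µF) = 114 rad/s.
ζ = (R/2)·√(C/L) = (142/2)·√(72.6 µF/1.06 H) = 0.588.
t_s ≈ 4/(ζω_n) = 0.0597 s.

t_s ≈ 0.0597 s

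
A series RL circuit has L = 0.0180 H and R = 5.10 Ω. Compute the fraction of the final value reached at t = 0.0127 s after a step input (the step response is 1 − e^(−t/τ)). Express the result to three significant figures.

τ = L/R = 0.0180/5.10 = 0.00353 s.
y(t)/y_∞ = 1 − e^(−t/τ) = 1 − e^(−0.0127/0.00353) = 1 − e^(−3.60) = 0.973.

y/y_∞ ≈ 0.973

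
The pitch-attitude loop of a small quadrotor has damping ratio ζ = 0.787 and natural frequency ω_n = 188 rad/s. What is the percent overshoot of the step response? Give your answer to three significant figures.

%OS ≈ 1.82%

For an underdamped second-order system, %OS = 100·exp(−πζ/√(1−ζ²)).
πζ/√(1−ζ²) = π·0.787/√(1−0.619) = 4.007, so %OS = 100·e^(−4.007) = 1.82%.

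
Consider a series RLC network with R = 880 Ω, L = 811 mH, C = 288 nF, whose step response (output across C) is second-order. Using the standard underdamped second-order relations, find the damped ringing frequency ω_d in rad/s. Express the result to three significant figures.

ω_d ≈ 2000 rad/s

For a series RLC circuit (capacitor voltage as output), ω_n = 1/√(LC) = 1/√(811 mH · 288 nF) = 2070 rad/s.
ζ = (R/2)·√(C/L) = (880/2)·√(288 nF/811 mH) = 0.262.
ω_d = 2070·√(1 − 0.262²) = 2000 rad/s.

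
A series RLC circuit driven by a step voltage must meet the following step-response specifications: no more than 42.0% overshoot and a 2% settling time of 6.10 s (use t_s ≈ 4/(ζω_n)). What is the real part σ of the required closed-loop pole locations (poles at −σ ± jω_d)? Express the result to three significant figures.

σ ≈ 0.656

The settling-time spec alone fixes σ = ζω_n = 4/t_s = 4/6.10 = 0.656.
(Overshoot then fixes ζ = 0.266 and hence ω_d = σ·√(1−ζ²)/ζ = 2.37 rad/s.)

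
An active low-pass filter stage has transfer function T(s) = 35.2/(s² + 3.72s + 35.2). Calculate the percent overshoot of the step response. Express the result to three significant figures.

Comparing the denominator to s² + 2ζω_n s + ω_n²: ω_n = √35.2 = 5.93 rad/s, and 2ζω_n = 3.72 so ζ = 3.72/(2·5.93) = 0.314.
Overshoot: exp(−π·0.314/√(1−0.314²)) = 0.354, i.e. 35.4%.

%OS ≈ 35.4%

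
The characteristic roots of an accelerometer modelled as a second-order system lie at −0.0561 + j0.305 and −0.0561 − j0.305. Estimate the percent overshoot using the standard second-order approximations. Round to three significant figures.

%OS ≈ 56.1%

|pole| = ω_n = √(0.0561² + 0.305²) = 0.310 rad/s; ζ = cos θ = σ/ω_n = 0.181.
%OS = 100·exp(−πζ/√(1−ζ²)) = 56.1%.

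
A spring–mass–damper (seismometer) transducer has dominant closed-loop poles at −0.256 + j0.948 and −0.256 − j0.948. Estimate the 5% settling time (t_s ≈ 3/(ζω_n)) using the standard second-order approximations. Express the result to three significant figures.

For poles at −σ ± jω_d, ζω_n = σ = 0.256, so t_s ≈ 3/σ = 11.7 s.

t_s ≈ 11.7 s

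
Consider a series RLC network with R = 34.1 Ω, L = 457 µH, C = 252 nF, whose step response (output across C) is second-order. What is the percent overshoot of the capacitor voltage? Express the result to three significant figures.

For a series RLC circuit (capacitor voltage as output), ω_n = 1/√(LC) = 1/√(457 µH · 252 nF) = 93200 rad/s.
ζ = (R/2)·√(C/L) = (34.1/2)·√(252 nF/457 µH) = 0.400.
%OS = 100 e^{−πζ/√(1−ζ²)} with ζ = 0.400 gives 25.3%.

%OS ≈ 25.3%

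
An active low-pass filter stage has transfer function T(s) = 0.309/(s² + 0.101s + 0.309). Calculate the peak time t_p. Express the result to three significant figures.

t_p ≈ 5.68 s

Matching coefficients with s² + 2ζω_n s + ω_n² gives ω_n² = 0.309 ⇒ ω_n = 0.556 rad/s, and ζ = 0.101/(2ω_n) = 0.0908.
ω_d = ω_n√(1−ζ²) = 0.554 rad/s. Then t_p = π/ω_d = 5.68 s.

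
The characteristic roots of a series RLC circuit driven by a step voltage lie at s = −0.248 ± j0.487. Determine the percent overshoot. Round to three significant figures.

The poles are at −σ ± jω_d with σ = 0.248 and ω_d = 0.487, so ω_n = √(σ²+ω_d²) = 0.547 rad/s and ζ = σ/ω_n = 0.454.
%OS = 100 e^{−πζ/√(1−ζ²)} with ζ = 0.454 gives 20.2%.

%OS ≈ 20.2%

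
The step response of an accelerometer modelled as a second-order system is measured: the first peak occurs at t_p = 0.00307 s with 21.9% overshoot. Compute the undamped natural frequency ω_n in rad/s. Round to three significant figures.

ω_n ≈ 1140 rad/s

ζ from %OS: ζ = |ln 0.219|/√(π²+ln²0.219) = 0.435.
t_p = π/ω_d ⇒ ω_d = 1020 rad/s; then ω_n = ω_d/√(1−ζ²) = 1140 rad/s.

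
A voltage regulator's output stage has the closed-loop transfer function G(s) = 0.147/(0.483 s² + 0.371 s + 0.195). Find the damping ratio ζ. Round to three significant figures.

Dividing through by 0.483: denominator becomes s² + 0.7681 s + 0.4037.
So ω_n = √0.4037 = 0.635 rad/s and ζ = 0.7681/(2·0.635) = 0.604.

ζ ≈ 0.604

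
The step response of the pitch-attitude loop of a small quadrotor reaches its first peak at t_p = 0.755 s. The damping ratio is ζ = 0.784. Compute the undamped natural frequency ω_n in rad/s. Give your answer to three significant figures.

Peak time t_p = π/ω_d, so ω_d = π/t_p = π/0.755 = 4.16 rad/s.
ω_n = ω_d/√(1−ζ²) = 4.16/√0.385 = 6.70 rad/s.

ω_n ≈ 6.70 rad/s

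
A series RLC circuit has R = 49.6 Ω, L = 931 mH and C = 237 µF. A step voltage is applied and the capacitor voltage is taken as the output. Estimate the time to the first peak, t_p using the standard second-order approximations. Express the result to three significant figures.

t_p ≈ 0.0508 s

For a series RLC circuit (capacitor voltage as output), ω_n = 1/√(LC) = 1/√(931 mH · 237 µF) = 67.3 rad/s.
ζ = (R/2)·√(C/L) = (49.6/2)·√(237 µF/931 mH) = 0.396.
The damped frequency ω_d = ω_n√(1−ζ²) = 61.8 rad/s. t_p = π/ω_d = 0.0508 s.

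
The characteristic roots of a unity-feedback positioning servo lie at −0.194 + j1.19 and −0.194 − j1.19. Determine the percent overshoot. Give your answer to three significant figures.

%OS ≈ 59.9%

With σ = 0.194, ω_d = 1.19: ω_n = √(σ²+ω_d²) = 1.21 rad/s, ζ = σ/ω_n = 0.161.
%OS = 100·exp(−πζ/√(1−ζ²)) = 59.9%.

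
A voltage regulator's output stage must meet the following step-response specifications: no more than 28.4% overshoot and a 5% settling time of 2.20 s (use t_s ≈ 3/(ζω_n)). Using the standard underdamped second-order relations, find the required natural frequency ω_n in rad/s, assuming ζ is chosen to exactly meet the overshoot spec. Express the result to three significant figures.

From %OS = 100·exp(−πζ/√(1−ζ²)), invert to get ζ = −ln(OS)/√(π² + ln²(OS)) with OS = 0.284.
−ln 0.284 = 1.259, so ζ = 1.259/√(π² + 1.585) = 0.372.
Then ω_n = 3/(ζ t_s) = 3/(0.372 × 2.20) = 3.67 rad/s.

ω_n ≈ 3.67 rad/s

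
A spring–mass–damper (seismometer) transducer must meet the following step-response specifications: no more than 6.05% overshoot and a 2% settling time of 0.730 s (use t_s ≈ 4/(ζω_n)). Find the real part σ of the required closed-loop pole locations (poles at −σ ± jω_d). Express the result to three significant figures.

σ ≈ 5.48

The settling-time spec alone fixes σ = ζω_n = 4/t_s = 4/0.730 = 5.48.
(Overshoot then fixes ζ = 0.666 and hence ω_d = σ·√(1−ζ²)/ζ = 6.14 rad/s.)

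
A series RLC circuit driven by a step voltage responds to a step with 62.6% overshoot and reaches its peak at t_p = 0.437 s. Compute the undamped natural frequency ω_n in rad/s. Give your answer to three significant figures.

The overshoot fixes ζ = −ln(OS)/√(π²+ln²(OS)) = 0.147.
t_p = π/ω_d ⇒ ω_d = 7.19 rad/s; then ω_n = ω_d/√(1−ζ²) = 7.27 rad/s.

ω_n ≈ 7.27 rad/s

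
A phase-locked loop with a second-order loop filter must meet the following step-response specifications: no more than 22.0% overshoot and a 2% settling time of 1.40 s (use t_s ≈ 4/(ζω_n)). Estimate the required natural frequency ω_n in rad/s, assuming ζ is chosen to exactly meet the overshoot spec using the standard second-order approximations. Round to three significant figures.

ω_n ≈ 6.58 rad/s

From %OS = 100·exp(−πζ/√(1−ζ²)), invert to get ζ = −ln(OS)/√(π² + ln²(OS)) with OS = 0.220.
−ln 0.220 = 1.514, so ζ = 1.514/√(π² + 2.293) = 0.434.
Then ω_n = 4/(ζ t_s) = 4/(0.434 × 1.40) = 6.58 rad/s.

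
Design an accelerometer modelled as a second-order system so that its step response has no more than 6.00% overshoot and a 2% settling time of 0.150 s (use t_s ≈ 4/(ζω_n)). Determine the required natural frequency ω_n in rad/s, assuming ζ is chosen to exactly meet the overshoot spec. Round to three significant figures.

ω_n ≈ 40.0 rad/s

Inverting the overshoot relation: ζ = |ln 0.0600|/√(π² + ln²0.0600) = 0.667.
From t_s ≈ 4/(ζω_n): ω_n = 4/(ζ·t_s) = 4/(0.667·0.150) = 40.0 rad/s.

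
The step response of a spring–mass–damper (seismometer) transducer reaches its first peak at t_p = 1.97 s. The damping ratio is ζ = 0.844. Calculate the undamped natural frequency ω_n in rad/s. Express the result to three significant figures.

Peak time t_p = π/ω_d, so ω_d = π/t_p = π/1.97 = 1.59 rad/s.
ω_n = ω_d/√(1−ζ²) = 1.59/√0.288 = 2.97 rad/s.

ω_n ≈ 2.97 rad/s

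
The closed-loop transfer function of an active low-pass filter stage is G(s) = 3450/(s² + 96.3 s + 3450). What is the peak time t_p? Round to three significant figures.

Comparing the denominator to s² + 2ζω_n s + ω_n²: ω_n = √3450 = 58.7 rad/s, and 2ζω_n = 96.3 so ζ = 96.3/(2·58.7) = 0.820.
ω_d = 58.7·√(1 − 0.820²) = 33.6 rad/s. Then t_p = π/ω_d = 0.0934 s.

t_p ≈ 0.0934 s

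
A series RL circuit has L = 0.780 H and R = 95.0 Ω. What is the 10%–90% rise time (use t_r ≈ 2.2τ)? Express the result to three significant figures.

τ = L/R = 0.780/95.0 = 0.00821 s.
t_r ≈ 2.2τ = 0.0181 s.

t_r ≈ 0.0181 s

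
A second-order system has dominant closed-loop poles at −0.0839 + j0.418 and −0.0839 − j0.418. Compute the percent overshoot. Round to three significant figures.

|pole| = ω_n = √(0.0839² + 0.418²) = 0.426 rad/s; ζ = cos θ = σ/ω_n = 0.197.
Overshoot: exp(−π·0.197/√(1−0.197²)) = 0.532, i.e. 53.2%.

%OS ≈ 53.2%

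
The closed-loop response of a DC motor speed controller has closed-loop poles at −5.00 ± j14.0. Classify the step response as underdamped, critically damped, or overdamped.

underdamped

Since the poles form a complex-conjugate pair with nonzero imaginary part, the response is underdamped.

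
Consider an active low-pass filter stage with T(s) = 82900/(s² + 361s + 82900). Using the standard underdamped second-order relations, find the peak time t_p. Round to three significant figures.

t_p ≈ 0.0140 s

ω_n = √82900 = 288 rad/s; ζ = 361/(2·288) = 0.627.
ω_d = 288·√(1 − 0.627²) = 224 rad/s. Then t_p = π/ω_d = 0.0140 s.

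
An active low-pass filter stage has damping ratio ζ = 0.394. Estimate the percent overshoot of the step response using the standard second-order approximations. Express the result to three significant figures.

For an underdamped second-order system, %OS = 100·exp(−πζ/√(1−ζ²)).
πζ/√(1−ζ²) = π·0.394/√(1−0.155) = 1.347, so %OS = 100·e^(−1.347) = 26.0%.

%OS ≈ 26.0%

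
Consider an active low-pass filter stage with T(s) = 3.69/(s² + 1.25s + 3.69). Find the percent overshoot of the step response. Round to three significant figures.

%OS ≈ 33.9%

Matching coefficients with s² + 2ζω_n s + ω_n² gives ω_n² = 3.69 ⇒ ω_n = 1.92 rad/s, and ζ = 1.25/(2ω_n) = 0.325.
%OS = 100 e^{−πζ/√(1−ζ²)} with ζ = 0.325 gives 33.9%.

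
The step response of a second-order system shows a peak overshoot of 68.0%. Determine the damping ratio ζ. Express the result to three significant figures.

ζ ≈ 0.122

ζ = −ln(OS)/√(π² + (ln OS)²). With OS = 0.680, ln OS = −0.3857 and ζ = 0.3857/3.165 = 0.122.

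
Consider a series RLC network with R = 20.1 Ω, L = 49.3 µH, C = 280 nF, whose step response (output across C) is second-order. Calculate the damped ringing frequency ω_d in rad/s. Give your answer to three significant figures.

ω_d ≈ 176000 rad/s

For a series RLC circuit (capacitor voltage as output), ω_n = 1/√(LC) = 1/√(49.3 µH · 280 nF) = 269000 rad/s.
ζ = (R/2)·√(C/L) = (20.1/2)·√(280 nF/49.3 µH) = 0.757.
The damped frequency ω_d = ω_n√(1−ζ²) = 176000 rad/s.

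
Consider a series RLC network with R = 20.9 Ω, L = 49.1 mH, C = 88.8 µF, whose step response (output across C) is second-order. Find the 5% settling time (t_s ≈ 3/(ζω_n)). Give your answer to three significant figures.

t_s ≈ 0.0141 s

For a series RLC circuit (capacitor voltage as output), ω_n = 1/√(LC) = 1/√(49.1 mH · 88.8 µF) = 479 rad/s.
ζ = (R/2)·√(C/L) = (20.9/2)·√(88.8 µF/49.1 mH) = 0.444.
t_s ≈ 3/(ζω_n) = 0.0141 s.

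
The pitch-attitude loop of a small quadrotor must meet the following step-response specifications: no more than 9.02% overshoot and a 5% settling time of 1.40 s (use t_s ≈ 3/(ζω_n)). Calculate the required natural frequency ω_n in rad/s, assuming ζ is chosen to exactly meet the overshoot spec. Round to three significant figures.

ω_n ≈ 3.52 rad/s

From %OS = 100·exp(−πζ/√(1−ζ²)), invert to get ζ = −ln(OS)/√(π² + ln²(OS)) with OS = 0.0902.
−ln 0.0902 = 2.406, so ζ = 2.406/√(π² + 5.788) = 0.608.
From t_s ≈ 3/(ζω_n): ω_n = 3/(ζ·t_s) = 3/(0.608·1.40) = 3.52 rad/s.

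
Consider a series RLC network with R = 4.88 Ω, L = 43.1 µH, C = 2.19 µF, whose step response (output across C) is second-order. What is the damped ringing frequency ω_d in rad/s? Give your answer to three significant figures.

For a series RLC circuit (capacitor voltage as output), ω_n = 1/√(LC) = 1/√(43.1 µH · 2.19 µF) = 103000 rad/s.
ζ = (R/2)·√(C/L) = (4.88/2)·√(2.19 µF/43.1 µH) = 0.550.
The damped frequency ω_d = ω_n√(1−ζ²) = 86000 rad/s.

ω_d ≈ 86000 rad/s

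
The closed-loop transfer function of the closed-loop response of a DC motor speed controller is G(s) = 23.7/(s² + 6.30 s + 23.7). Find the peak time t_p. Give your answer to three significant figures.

Comparing the denominator to s² + 2ζω_n s + ω_n²: ω_n = √23.7 = 4.87 rad/s, and 2ζω_n = 6.30 so ζ = 6.30/(2·4.87) = 0.647.
ω_d = 4.87·√(1 − 0.647²) = 3.71 rad/s. Then t_p = π/ω_d = 0.846 s.

t_p ≈ 0.846 s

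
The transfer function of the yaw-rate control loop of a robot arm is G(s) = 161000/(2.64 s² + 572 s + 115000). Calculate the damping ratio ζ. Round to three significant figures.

ζ ≈ 0.519

Dividing through by 2.64: denominator becomes s² + 216.7 s + 43560.
So ω_n = √43560 = 209 rad/s and ζ = 216.7/(2·209) = 0.519.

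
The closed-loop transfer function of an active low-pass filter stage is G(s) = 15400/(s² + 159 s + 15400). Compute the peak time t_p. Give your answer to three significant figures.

Comparing the denominator to s² + 2ζω_n s + ω_n²: ω_n = √15400 = 124 rad/s, and 2ζω_n = 159 so ζ = 159/(2·124) = 0.641.
The damped frequency ω_d = ω_n√(1−ζ²) = 95.3 rad/s. Then t_p = π/ω_d = 0.0330 s.

t_p ≈ 0.0330 s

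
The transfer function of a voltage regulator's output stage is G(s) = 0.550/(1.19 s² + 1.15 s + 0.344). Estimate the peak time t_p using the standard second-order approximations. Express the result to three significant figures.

t_p ≈ 13.3 s

Dividing through by 1.19: denominator becomes s² + 0.9664 s + 0.2891.
So ω_n = √0.2891 = 0.538 rad/s and ζ = 0.9664/(2·0.538) = 0.899.
ω_d = ω_n√(1−ζ²) = 0.236 rad/s. t_p = π/ω_d = 13.3 s.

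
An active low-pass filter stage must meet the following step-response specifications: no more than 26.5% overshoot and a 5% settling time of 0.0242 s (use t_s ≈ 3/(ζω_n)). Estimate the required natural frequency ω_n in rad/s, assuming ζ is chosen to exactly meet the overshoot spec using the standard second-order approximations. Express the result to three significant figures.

ω_n ≈ 318 rad/s

ζ = −ln(OS)/√(π² + (ln OS)²). With OS = 0.265, ln OS = −1.328 and ζ = 1.328/3.411 = 0.389.
Then ω_n = 3/(ζ t_s) = 3/(0.389 × 0.0242) = 318 rad/s.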